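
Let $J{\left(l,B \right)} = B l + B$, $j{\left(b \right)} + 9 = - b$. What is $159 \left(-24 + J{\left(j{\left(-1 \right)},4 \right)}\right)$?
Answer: $-8268$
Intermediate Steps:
$j{\left(b \right)} = -9 - b$
$J{\left(l,B \right)} = B + B l$
$159 \left(-24 + J{\left(j{\left(-1 \right)},4 \right)}\right) = 159 \left(-24 + 4 \left(1 - 8\right)\right) = 159 \left(-24 + 4 \left(-7\right)\right) = 159 \left(-24 - 28\right) = 159 \left(-52\right) = -8268$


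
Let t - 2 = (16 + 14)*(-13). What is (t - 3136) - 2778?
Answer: -6302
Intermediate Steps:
t = -388 (t = 2 + (16 + 14)*(-13) = 2 + 30*(-13) = 2 - 390 = -388)
(t - 3136) - 2778 = (-388 - 3136) - 2778 = -3524 - 2778 = -6302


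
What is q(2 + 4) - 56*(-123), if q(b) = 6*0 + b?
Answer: 6894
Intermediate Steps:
q(b) = b (q(b) = 0 + b = b)
q(2 + 4) - 56*(-123) = (2 + 4) - 56*(-123) = 6 + 6888 = 6894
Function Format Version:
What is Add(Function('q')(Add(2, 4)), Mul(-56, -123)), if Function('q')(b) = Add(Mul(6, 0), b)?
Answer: 6894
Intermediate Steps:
Function('q')(b) = b (Function('q')(b) = Add(0, b) = b)
Add(Function('q')(Add(2, 4)), Mul(-56, -123)) = Add(Add(2, 4), Mul(-56, -123)) = Add(6, 6888) = 6894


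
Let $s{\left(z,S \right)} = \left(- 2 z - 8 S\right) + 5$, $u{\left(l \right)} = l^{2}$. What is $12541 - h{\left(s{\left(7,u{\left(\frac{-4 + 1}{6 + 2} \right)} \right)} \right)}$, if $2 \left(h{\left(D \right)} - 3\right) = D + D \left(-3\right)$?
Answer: $\frac{100223}{8} \approx 12528.0$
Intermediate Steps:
$s{\left(z,S \right)} = 5 - 8 S - 2 z$ ($s{\left(z,S \right)} = \left(- 8 S - 2 z\right) + 5 = 5 - 8 S - 2 z$)
$h{\left(D \right)} = 3 - D$ ($h{\left(D \right)} = 3 + \frac{D + D \left(-3\right)}{2} = 3 + \frac{D - 3 D}{2} = 3 + \frac{\left(-2\right) D}{2} = 3 - D$)
$12541 - h{\left(s{\left(7,u{\left(\frac{-4 + 1}{6 + 2} \right)} \right)} \right)} = 12541 - \left(3 - \left(5 - 8 \left(\frac{-4 + 1}{6 + 2}\right)^{2} - 14\right)\right) = 12541 - \left(3 - \left(5 - 8 \left(- \frac{3}{8}\right)^{2} - 14\right)\right) = 12541 - \left(3 - \left(5 - \frac{9}{8} - 14\right)\right) = 12541 - \left(3 - - \frac{81}{8}\right) = 12541 - \left(3 + \frac{81}{8}\right) = 12541 - \frac{105}{8} = \frac{100223}{8}$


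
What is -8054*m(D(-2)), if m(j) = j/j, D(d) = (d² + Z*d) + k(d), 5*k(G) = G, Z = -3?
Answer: -8054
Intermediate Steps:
k(G) = G/5
D(d) = d² - 14*d/5 (D(d) = (d² - 3*d) + d/5 = d² - 14*d/5)
m(j) = 1
-8054*m(D(-2)) = -8054*1 = -8054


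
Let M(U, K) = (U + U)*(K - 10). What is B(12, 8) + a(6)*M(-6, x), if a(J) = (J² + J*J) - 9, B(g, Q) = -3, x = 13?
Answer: -2271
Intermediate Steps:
a(J) = -9 + 2*J² (a(J) = (J² + J²) - 9 = 2*J² - 9 = -9 + 2*J²)
M(U, K) = 2*U*(-10 + K) (M(U, K) = (2*U)*(-10 + K) = 2*U*(-10 + K))
B(12, 8) + a(6)*M(-6, x) = -3 + (-9 + 2*6²)*(2*(-6)*(-10 + 13)) = -3 + (-9 + 2*36)*(2*(-6)*3) = -3 + (-9 + 72)*(-36) = -3 + 63*(-36) = -3 - 2268 = -2271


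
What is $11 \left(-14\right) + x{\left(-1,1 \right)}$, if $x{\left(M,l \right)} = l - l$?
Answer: $-154$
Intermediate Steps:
$x{\left(M,l \right)} = 0$
$11 \left(-14\right) + x{\left(-1,1 \right)} = 11 \left(-14\right) + 0 = -154 + 0 = -154$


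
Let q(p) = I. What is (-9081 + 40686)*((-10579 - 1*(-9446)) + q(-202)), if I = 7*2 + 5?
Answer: -35207970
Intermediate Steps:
I = 19 (I = 14 + 5 = 19)
q(p) = 19
(-9081 + 40686)*((-10579 - 1*(-9446)) + q(-202)) = (-9081 + 40686)*((-10579 - 1*(-9446)) + 19) = 31605*((-10579 + 9446) + 19) = 31605*(-1133 + 19) = 31605*(-1114) = -35207970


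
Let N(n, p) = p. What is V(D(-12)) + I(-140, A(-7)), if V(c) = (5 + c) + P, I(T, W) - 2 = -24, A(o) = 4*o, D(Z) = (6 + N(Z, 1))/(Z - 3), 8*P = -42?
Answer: -1363/60 ≈ -22.717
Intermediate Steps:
P = -21/4 (P = (⅛)*(-42) = -21/4 ≈ -5.2500)
D(Z) = 7/(-3 + Z) (D(Z) = (6 + 1)/(Z - 3) = 7/(-3 + Z))
I(T, W) = -22 (I(T, W) = 2 - 24 = -22)
V(c) = -¼ + c (V(c) = (5 + c) - 21/4 = -¼ + c)
V(D(-12)) + I(-140, A(-7)) = (-¼ + 7/(-3 - 12)) - 22 = (-¼ + 7/(-15)) - 22 = (-¼ + 7*(-1/15)) - 22 = (-¼ - 7/15) - 22 = -43/60 - 22 = -1363/60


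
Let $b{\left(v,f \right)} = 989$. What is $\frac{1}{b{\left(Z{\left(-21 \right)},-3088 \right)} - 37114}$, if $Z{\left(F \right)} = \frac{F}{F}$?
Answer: $- \frac{1}{36125} \approx -2.7682 \cdot 10^{-5}$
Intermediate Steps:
$Z{\left(F \right)} = 1$
$\frac{1}{b{\left(Z{\left(-21 \right)},-3088 \right)} - 37114} = \frac{1}{989 - 37114} = \frac{1}{-36125} = - \frac{1}{36125}$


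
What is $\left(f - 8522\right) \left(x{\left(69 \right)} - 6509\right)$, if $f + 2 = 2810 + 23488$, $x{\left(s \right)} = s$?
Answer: $-114464560$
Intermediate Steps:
$f = 26296$ ($f = -2 + \left(2810 + 23488\right) = -2 + 26298 = 26296$)
$\left(f - 8522\right) \left(x{\left(69 \right)} - 6509\right) = \left(26296 - 8522\right) \left(69 - 6509\right) = 17774 \left(-6440\right) = -114464560$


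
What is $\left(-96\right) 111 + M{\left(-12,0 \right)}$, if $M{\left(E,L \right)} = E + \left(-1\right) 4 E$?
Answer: $-10620$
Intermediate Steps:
$M{\left(E,L \right)} = - 3 E$ ($M{\left(E,L \right)} = E - 4 E = - 3 E$)
$\left(-96\right) 111 + M{\left(-12,0 \right)} = \left(-96\right) 111 - -36 = -10656 + 36 = -10620$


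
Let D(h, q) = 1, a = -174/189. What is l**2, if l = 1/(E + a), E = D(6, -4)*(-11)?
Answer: 3969/564001 ≈ 0.0070372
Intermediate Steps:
a = -58/63 (a = -174*1/189 = -58/63 ≈ -0.92064)
E = -11 (E = 1*(-11) = -11)
l = -63/751 (l = 1/(-11 - 58/63) = 1/(-751/63) = -63/751 ≈ -0.083888)
l**2 = (-63/751)**2 = 3969/564001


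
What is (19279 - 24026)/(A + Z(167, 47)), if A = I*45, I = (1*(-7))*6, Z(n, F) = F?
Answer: 4747/1843 ≈ 2.5757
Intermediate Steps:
I = -42 (I = -7*6 = -42)
A = -1890 (A = -42*45 = -1890)
(19279 - 24026)/(A + Z(167, 47)) = (19279 - 24026)/(-1890 + 47) = -4747/(-1843) = -4747*(-1/1843) = 4747/1843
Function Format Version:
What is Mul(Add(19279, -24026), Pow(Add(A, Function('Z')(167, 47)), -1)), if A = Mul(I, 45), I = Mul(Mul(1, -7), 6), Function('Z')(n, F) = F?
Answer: Rational(4747, 1843) ≈ 2.5757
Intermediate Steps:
I = -42 (I = Mul(-7, 6) = -42)
A = -1890 (A = Mul(-42, 45) = -1890)
Mul(Add(19279, -24026), Pow(Add(A, Function('Z')(167, 47)), -1)) = Mul(Add(19279, -24026), Pow(Add(-1890, 47), -1)) = Mul(-4747, Pow(-1843, -1)) = Mul(-4747, Rational(-1, 1843)) = Rational(4747, 1843)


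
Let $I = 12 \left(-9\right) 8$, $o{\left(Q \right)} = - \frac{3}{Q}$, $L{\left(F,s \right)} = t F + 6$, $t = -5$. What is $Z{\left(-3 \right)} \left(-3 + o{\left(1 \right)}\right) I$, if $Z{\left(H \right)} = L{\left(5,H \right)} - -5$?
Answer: $-72576$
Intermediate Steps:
$L{\left(F,s \right)} = 6 - 5 F$ ($L{\left(F,s \right)} = - 5 F + 6 = 6 - 5 F$)
$I = -864$ ($I = \left(-108\right) 8 = -864$)
$Z{\left(H \right)} = -14$ ($Z{\left(H \right)} = \left(6 - 25\right) - -5 = \left(6 - 25\right) + 5 = -19 + 5 = -14$)
$Z{\left(-3 \right)} \left(-3 + o{\left(1 \right)}\right) I = - 14 \left(-3 - \frac{3}{1}\right) \left(-864\right) = - 14 \left(-3 - 3\right) \left(-864\right) = \left(-14\right) \left(-6\right) \left(-864\right) = 84 \left(-864\right) = -72576$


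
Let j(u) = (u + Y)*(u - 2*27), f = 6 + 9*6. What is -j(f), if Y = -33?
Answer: -162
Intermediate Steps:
f = 60 (f = 6 + 54 = 60)
j(u) = (-54 + u)*(-33 + u) (j(u) = (u - 33)*(u - 2*27) = (-33 + u)*(u - 54) = (-33 + u)*(-54 + u) = (-54 + u)*(-33 + u))
-j(f) = -(1782 + 60**2 - 87*60) = -(1782 + 3600 - 5220) = -1*162 = -162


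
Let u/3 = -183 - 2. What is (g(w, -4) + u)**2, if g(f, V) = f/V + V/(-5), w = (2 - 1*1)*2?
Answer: 30769209/100 ≈ 3.0769e+5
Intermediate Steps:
w = 2 (w = (2 - 1)*2 = 1*2 = 2)
g(f, V) = -V/5 + f/V (g(f, V) = f/V + V*(-1/5) = f/V - V/5 = -V/5 + f/V)
u = -555 (u = 3*(-183 - 2) = 3*(-185) = -555)
(g(w, -4) + u)**2 = ((-1/5*(-4) + 2/(-4)) - 555)**2 = ((4/5 + 2*(-1/4)) - 555)**2 = ((4/5 - 1/2) - 555)**2 = (3/10 - 555)**2 = (-5547/10)**2 = 30769209/100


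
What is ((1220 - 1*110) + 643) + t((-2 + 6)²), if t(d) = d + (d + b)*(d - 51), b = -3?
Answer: 1314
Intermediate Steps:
t(d) = d + (-51 + d)*(-3 + d) (t(d) = d + (d - 3)*(d - 51) = d + (-3 + d)*(-51 + d) = d + (-51 + d)*(-3 + d))
((1220 - 1*110) + 643) + t((-2 + 6)²) = ((1220 - 1*110) + 643) + (153 + ((-2 + 6)²)² - 53*(-2 + 6)²) = ((1220 - 110) + 643) + (153 + (4²)² - 53*4²) = (1110 + 643) + (153 + 16² - 53*16) = 1753 + (153 + 256 - 848) = 1753 - 439 = 1314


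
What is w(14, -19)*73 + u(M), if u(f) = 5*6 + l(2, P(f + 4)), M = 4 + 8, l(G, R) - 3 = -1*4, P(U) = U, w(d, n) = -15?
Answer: -1066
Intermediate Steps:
l(G, R) = -1 (l(G, R) = 3 - 1*4 = 3 - 4 = -1)
M = 12
u(f) = 29 (u(f) = 5*6 - 1 = 30 - 1 = 29)
w(14, -19)*73 + u(M) = -15*73 + 29 = -1095 + 29 = -1066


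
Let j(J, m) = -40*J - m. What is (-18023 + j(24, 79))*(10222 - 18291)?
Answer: 153811278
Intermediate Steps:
j(J, m) = -m - 40*J
(-18023 + j(24, 79))*(10222 - 18291) = (-18023 + (-1*79 - 40*24))*(10222 - 18291) = (-18023 + (-79 - 960))*(-8069) = (-18023 - 1039)*(-8069) = -19062*(-8069) = 153811278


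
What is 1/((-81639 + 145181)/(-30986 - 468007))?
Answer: -498993/63542 ≈ -7.8530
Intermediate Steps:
1/((-81639 + 145181)/(-30986 - 468007)) = 1/(63542/(-498993)) = 1/(63542*(-1/498993)) = 1/(-63542/498993) = -498993/63542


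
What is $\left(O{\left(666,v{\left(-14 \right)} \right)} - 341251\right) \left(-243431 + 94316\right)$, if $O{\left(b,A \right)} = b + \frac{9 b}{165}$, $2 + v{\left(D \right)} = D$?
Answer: $\frac{558590068671}{11} \approx 5.0781 \cdot 10^{10}$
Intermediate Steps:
$v{\left(D \right)} = -2 + D$
$O{\left(b,A \right)} = \frac{58 b}{55}$ ($O{\left(b,A \right)} = b + 9 b \frac{1}{165} = b + \frac{3 b}{55} = \frac{58 b}{55}$)
$\left(O{\left(666,v{\left(-14 \right)} \right)} - 341251\right) \left(-243431 + 94316\right) = \left(\frac{58}{55} \cdot 666 - 341251\right) \left(-243431 + 94316\right) = \left(\frac{38628}{55} - 341251\right) \left(-149115\right) = \left(- \frac{18730177}{55}\right) \left(-149115\right) = \frac{558590068671}{11}$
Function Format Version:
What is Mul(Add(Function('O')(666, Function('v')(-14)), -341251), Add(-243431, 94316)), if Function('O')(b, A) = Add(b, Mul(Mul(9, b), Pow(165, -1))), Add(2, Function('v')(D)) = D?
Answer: Rational(558590068671, 11) ≈ 5.0781e+10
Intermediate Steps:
Function('v')(D) = Add(-2, D)
Function('O')(b, A) = Mul(Rational(58, 55), b) (Function('O')(b, A) = Add(b, Mul(Mul(9, b), Rational(1, 165))) = Add(b, Mul(Rational(3, 55), b)) = Mul(Rational(58, 55), b))
Mul(Add(Function('O')(666, Function('v')(-14)), -341251), Add(-243431, 94316)) = Mul(Add(Mul(Rational(58, 55), 666), -341251), Add(-243431, 94316)) = Mul(Add(Rational(38628, 55), -341251), -149115) = Mul(Rational(-18730177, 55), -149115) = Rational(558590068671, 11)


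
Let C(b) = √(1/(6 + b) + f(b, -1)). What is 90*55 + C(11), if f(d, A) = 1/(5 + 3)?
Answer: 4950 + 5*√34/68 ≈ 4950.4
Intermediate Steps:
f(d, A) = ⅛ (f(d, A) = 1/8 = ⅛)
C(b) = √(⅛ + 1/(6 + b)) (C(b) = √(1/(6 + b) + ⅛) = √(⅛ + 1/(6 + b)))
90*55 + C(11) = 90*55 + √2*√((14 + 11)/(6 + 11))/4 = 4950 + √2*√(25/17)/4 = 4950 + √2*(5*√17/17)/4 = 4950 + 5*√34/68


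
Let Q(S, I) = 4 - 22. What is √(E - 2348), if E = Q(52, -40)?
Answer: 13*I*√14 ≈ 48.642*I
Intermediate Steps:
Q(S, I) = -18
E = -18
√(E - 2348) = √(-18 - 2348) = √(-2366) = 13*I*√14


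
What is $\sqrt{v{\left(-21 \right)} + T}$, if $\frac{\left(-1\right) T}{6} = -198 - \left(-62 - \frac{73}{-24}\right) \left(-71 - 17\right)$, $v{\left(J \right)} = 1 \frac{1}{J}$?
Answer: $\frac{\sqrt{14252217}}{21} \approx 179.77$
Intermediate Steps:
$v{\left(J \right)} = \frac{1}{J}$
$T = 32318$ ($T = - 6 \left(-198 - \left(-62 - \frac{73}{-24}\right) \left(-71 - 17\right)\right) = - 6 \left(-198 - \left(-62 - - \frac{73}{24}\right) \left(-88\right)\right) = - 6 \left(-198 - \left(-62 + \frac{73}{24}\right) \left(-88\right)\right) = - 6 \left(-198 - \left(- \frac{1415}{24}\right) \left(-88\right)\right) = - 6 \left(-198 - \frac{15565}{3}\right) = \left(-6\right) \left(- \frac{16159}{3}\right) = 32318$)
$\sqrt{v{\left(-21 \right)} + T} = \sqrt{\frac{1}{-21} + 32318} = \sqrt{- \frac{1}{21} + 32318} = \sqrt{\frac{678677}{21}} = \frac{\sqrt{14252217}}{21}$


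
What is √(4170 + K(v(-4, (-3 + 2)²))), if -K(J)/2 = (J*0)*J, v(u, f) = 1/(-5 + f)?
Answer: √4170 ≈ 64.576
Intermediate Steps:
K(J) = 0 (K(J) = -2*J*0*J = -0*J = -2*0 = 0)
√(4170 + K(v(-4, (-3 + 2)²))) = √(4170 + 0) = √4170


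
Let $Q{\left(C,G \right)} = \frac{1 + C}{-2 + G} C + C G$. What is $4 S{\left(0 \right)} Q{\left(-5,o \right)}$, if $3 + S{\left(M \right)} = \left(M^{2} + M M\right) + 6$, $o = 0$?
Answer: $-120$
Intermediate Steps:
$Q{\left(C,G \right)} = C G + \frac{C \left(1 + C\right)}{-2 + G}$ ($Q{\left(C,G \right)} = \frac{1 + C}{-2 + G} C + C G = \frac{C \left(1 + C\right)}{-2 + G} + C G = C G + \frac{C \left(1 + C\right)}{-2 + G}$)
$S{\left(M \right)} = 3 + 2 M^{2}$ ($S{\left(M \right)} = -3 + \left(\left(M^{2} + M M\right) + 6\right) = -3 + \left(\left(M^{2} + M^{2}\right) + 6\right) = -3 + \left(2 M^{2} + 6\right) = -3 + \left(6 + 2 M^{2}\right) = 3 + 2 M^{2}$)
$4 S{\left(0 \right)} Q{\left(-5,o \right)} = 4 \left(3 + 2 \cdot 0^{2}\right) \left(- \frac{5 \left(1 - 5 + 0^{2} - 0\right)}{-2 + 0}\right) = 4 \left(3 + 2 \cdot 0\right) \left(- \frac{5 \left(1 - 5 + 0 + 0\right)}{-2}\right) = 4 \left(3 + 0\right) \left(\left(-5\right) \left(- \frac{1}{2}\right) \left(-4\right)\right) = 4 \cdot 3 \left(-10\right) = 12 \left(-10\right) = -120$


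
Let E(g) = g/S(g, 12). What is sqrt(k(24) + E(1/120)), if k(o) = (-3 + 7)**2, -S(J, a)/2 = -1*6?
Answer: sqrt(230410)/120 ≈ 4.0001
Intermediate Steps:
S(J, a) = 12 (S(J, a) = -(-2)*6 = -2*(-6) = 12)
k(o) = 16 (k(o) = 4**2 = 16)
E(g) = g/12
sqrt(k(24) + E(1/120)) = sqrt(16 + (1/12)/120) = sqrt(16 + (1/12)*(1/120)) = sqrt(16 + 1/1440) = sqrt(23041/1440) = sqrt(230410)/120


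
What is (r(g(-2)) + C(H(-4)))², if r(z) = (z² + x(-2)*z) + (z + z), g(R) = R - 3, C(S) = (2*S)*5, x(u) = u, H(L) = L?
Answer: 225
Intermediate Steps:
C(S) = 10*S
g(R) = -3 + R
r(z) = z² (r(z) = (z² - 2*z) + (z + z) = (z² - 2*z) + 2*z = z²)
(r(g(-2)) + C(H(-4)))² = ((-3 - 2)² + 10*(-4))² = ((-5)² - 40)² = (25 - 40)² = (-15)² = 225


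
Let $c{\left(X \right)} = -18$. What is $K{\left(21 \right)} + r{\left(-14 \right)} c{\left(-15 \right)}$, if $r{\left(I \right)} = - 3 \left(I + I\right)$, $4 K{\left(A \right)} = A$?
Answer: $- \frac{6027}{4} \approx -1506.8$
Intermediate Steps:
$K{\left(A \right)} = \frac{A}{4}$
$r{\left(I \right)} = - 6 I$ ($r{\left(I \right)} = - 3 \cdot 2 I = - 6 I$)
$K{\left(21 \right)} + r{\left(-14 \right)} c{\left(-15 \right)} = \frac{1}{4} \cdot 21 + \left(-6\right) \left(-14\right) \left(-18\right) = \frac{21}{4} + 84 \left(-18\right) = \frac{21}{4} - 1512 = - \frac{6027}{4}$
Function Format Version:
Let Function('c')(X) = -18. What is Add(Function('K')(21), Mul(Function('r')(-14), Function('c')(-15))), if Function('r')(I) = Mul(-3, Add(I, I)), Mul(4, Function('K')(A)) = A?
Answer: Rational(-6027, 4) ≈ -1506.8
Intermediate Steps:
Function('K')(A) = Mul(Rational(1, 4), A)
Function('r')(I) = Mul(-6, I) (Function('r')(I) = Mul(-3, Mul(2, I)) = Mul(-6, I))
Add(Function('K')(21), Mul(Function('r')(-14), Function('c')(-15))) = Add(Mul(Rational(1, 4), 21), Mul(Mul(-6, -14), -18)) = Add(Rational(21, 4), Mul(84, -18)) = Add(Rational(21, 4), -1512) = Rational(-6027, 4)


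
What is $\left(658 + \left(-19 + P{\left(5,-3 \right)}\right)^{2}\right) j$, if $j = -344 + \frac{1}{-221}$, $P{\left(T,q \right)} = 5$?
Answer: $- \frac{64925350}{221} \approx -2.9378 \cdot 10^{5}$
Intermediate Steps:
$j = - \frac{76025}{221}$ ($j = -344 - \frac{1}{221} = - \frac{76025}{221} \approx -344.0$)
$\left(658 + \left(-19 + P{\left(5,-3 \right)}\right)^{2}\right) j = \left(658 + \left(-19 + 5\right)^{2}\right) \left(- \frac{76025}{221}\right) = \left(658 + \left(-14\right)^{2}\right) \left(- \frac{76025}{221}\right) = \left(658 + 196\right) \left(- \frac{76025}{221}\right) = 854 \left(- \frac{76025}{221}\right) = - \frac{64925350}{221}$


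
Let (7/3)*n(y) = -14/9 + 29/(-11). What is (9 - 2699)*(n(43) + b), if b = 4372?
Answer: -2715600730/231 ≈ -1.1756e+7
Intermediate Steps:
n(y) = -415/231 (n(y) = 3*(-14/9 + 29/(-11))/7 = 3*(-14*⅑ + 29*(-1/11))/7 = 3*(-14/9 - 29/11)/7 = (3/7)*(-415/99) = -415/231)
(9 - 2699)*(n(43) + b) = (9 - 2699)*(-415/231 + 4372) = -2690*1009517/231 = -2715600730/231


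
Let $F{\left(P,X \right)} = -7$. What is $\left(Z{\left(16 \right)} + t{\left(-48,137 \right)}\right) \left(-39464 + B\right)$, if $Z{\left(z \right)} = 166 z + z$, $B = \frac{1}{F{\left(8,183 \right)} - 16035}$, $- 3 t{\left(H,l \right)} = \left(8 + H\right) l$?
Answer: $- \frac{1424011295924}{8021} \approx -1.7754 \cdot 10^{8}$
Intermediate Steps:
$t{\left(H,l \right)} = - \frac{l \left(8 + H\right)}{3}$ ($t{\left(H,l \right)} = - \frac{\left(8 + H\right) l}{3} = - \frac{l \left(8 + H\right)}{3}$)
$B = - \frac{1}{16042}$ ($B = \frac{1}{-7 - 16035} = \frac{1}{-16042} = - \frac{1}{16042} \approx -6.2336 \cdot 10^{-5}$)
$Z{\left(z \right)} = 167 z$
$\left(Z{\left(16 \right)} + t{\left(-48,137 \right)}\right) \left(-39464 + B\right) = \left(167 \cdot 16 - \frac{137 \left(8 - 48\right)}{3}\right) \left(-39464 - \frac{1}{16042}\right) = \left(2672 - \frac{137}{3} \left(-40\right)\right) \left(- \frac{633081489}{16042}\right) = \left(2672 + \frac{5480}{3}\right) \left(- \frac{633081489}{16042}\right) = \frac{13496}{3} \left(- \frac{633081489}{16042}\right) = - \frac{1424011295924}{8021}$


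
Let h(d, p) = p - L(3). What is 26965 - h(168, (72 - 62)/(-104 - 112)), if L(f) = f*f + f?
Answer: 2913521/108 ≈ 26977.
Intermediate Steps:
L(f) = f + f**2 (L(f) = f**2 + f = f + f**2)
h(d, p) = -12 + p (h(d, p) = p - 3*(1 + 3) = p - 3*4 = p - 1*12 = p - 12 = -12 + p)
26965 - h(168, (72 - 62)/(-104 - 112)) = 26965 - (-12 + (72 - 62)/(-104 - 112)) = 26965 - (-12 + 10/(-216)) = 26965 - (-12 + 10*(-1/216)) = 26965 - (-12 - 5/108) = 26965 - 1*(-1301/108) = 26965 + 1301/108 = 2913521/108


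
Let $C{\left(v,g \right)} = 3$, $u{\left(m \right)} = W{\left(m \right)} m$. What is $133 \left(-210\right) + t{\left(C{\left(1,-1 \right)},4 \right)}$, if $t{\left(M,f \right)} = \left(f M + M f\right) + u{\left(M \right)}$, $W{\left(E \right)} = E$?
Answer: $-27897$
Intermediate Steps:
$u{\left(m \right)} = m^{2}$ ($u{\left(m \right)} = m m = m^{2}$)
$t{\left(M,f \right)} = M^{2} + 2 M f$ ($t{\left(M,f \right)} = \left(f M + M f\right) + M^{2} = \left(M f + M f\right) + M^{2} = 2 M f + M^{2} = M^{2} + 2 M f$)
$133 \left(-210\right) + t{\left(C{\left(1,-1 \right)},4 \right)} = 133 \left(-210\right) + 3 \left(3 + 2 \cdot 4\right) = -27930 + 3 \left(3 + 8\right) = -27930 + 3 \cdot 11 = -27930 + 33 = -27897$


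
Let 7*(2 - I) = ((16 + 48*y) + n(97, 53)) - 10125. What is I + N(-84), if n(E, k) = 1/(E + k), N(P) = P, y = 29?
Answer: 1221449/1050 ≈ 1163.3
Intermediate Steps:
I = 1309649/1050 (I = 2 - (((16 + 48*29) + 1/(97 + 53)) - 10125)/7 = 2 - (((16 + 1392) + 1/150) - 10125)/7 = 2 - ((1408 + 1/150) - 10125)/7 = 2 - (211201/150 - 10125)/7 = 2 - ⅐*(-1307549/150) = 2 + 1307549/1050 = 1309649/1050 ≈ 1247.3)
I + N(-84) = 1309649/1050 - 84 = 1221449/1050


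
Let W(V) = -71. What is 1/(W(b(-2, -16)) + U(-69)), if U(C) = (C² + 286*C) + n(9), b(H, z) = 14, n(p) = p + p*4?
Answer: -1/14999 ≈ -6.6671e-5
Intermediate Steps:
n(p) = 5*p (n(p) = p + 4*p = 5*p)
U(C) = 45 + C² + 286*C (U(C) = (C² + 286*C) + 5*9 = (C² + 286*C) + 45 = 45 + C² + 286*C)
1/(W(b(-2, -16)) + U(-69)) = 1/(-71 + (45 + (-69)² + 286*(-69))) = 1/(-71 + (45 + 4761 - 19734)) = 1/(-71 - 14928) = 1/(-14999) = -1/14999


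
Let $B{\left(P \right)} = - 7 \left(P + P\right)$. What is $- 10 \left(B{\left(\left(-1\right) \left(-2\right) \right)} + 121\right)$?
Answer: $-930$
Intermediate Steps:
$B{\left(P \right)} = - 14 P$ ($B{\left(P \right)} = - 7 \cdot 2 P = - 14 P$)
$- 10 \left(B{\left(\left(-1\right) \left(-2\right) \right)} + 121\right) = - 10 \left(- 14 \left(\left(-1\right) \left(-2\right)\right) + 121\right) = - 10 \left(\left(-14\right) 2 + 121\right) = - 10 \left(-28 + 121\right) = \left(-10\right) 93 = -930$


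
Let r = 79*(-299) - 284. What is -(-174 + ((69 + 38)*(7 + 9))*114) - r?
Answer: -171089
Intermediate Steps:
r = -23905 (r = -23621 - 284 = -23905)
-(-174 + ((69 + 38)*(7 + 9))*114) - r = -(-174 + ((69 + 38)*(7 + 9))*114) - 1*(-23905) = -(-174 + (107*16)*114) + 23905 = -(-174 + 1712*114) + 23905 = -(-174 + 195168) + 23905 = -1*194994 + 23905 = -194994 + 23905 = -171089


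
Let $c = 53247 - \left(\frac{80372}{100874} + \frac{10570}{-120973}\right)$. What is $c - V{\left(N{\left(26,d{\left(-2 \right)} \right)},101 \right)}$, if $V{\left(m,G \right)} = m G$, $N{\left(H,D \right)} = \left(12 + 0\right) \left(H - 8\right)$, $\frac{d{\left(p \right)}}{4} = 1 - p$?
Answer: $\frac{191772395980743}{6101515201} \approx 31430.0$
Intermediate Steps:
$d{\left(p \right)} = 4 - 4 p$ ($d{\left(p \right)} = 4 \left(1 - p\right) = 4 - 4 p$)
$N{\left(H,D \right)} = -96 + 12 H$ ($N{\left(H,D \right)} = 12 \left(-8 + H\right) = -96 + 12 H$)
$V{\left(m,G \right)} = G m$
$c = \frac{324883051605759}{6101515201}$ ($c = 53247 - \left(80372 \cdot \frac{1}{100874} + 10570 \left(- \frac{1}{120973}\right)\right) = 53247 - \left(\frac{40186}{50437} - \frac{10570}{120973}\right) = 53247 - \frac{4328301888}{6101515201} = \frac{324883051605759}{6101515201} \approx 53246.0$)
$c - V{\left(N{\left(26,d{\left(-2 \right)} \right)},101 \right)} = \frac{324883051605759}{6101515201} - 101 \left(-96 + 12 \cdot 26\right) = \frac{324883051605759}{6101515201} - 101 \left(-96 + 312\right) = \frac{324883051605759}{6101515201} - 101 \cdot 216 = \frac{324883051605759}{6101515201} - 21816 = \frac{191772395980743}{6101515201}$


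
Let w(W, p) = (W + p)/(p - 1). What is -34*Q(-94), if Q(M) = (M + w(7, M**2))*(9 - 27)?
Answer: -167615988/2945 ≈ -56915.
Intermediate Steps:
w(W, p) = (W + p)/(-1 + p)
Q(M) = -18*M - 18*(7 + M**2)/(-1 + M**2) (Q(M) = (M + (7 + M**2)/(-1 + M**2))*(9 - 27) = (M + (7 + M**2)/(-1 + M**2))*(-18) = -18*M - 18*(7 + M**2)/(-1 + M**2))
-34*Q(-94) = -612*(-7 - 94 - 1*(-94)**2 - 1*(-94)**3)/(-1 + (-94)**2) = -612*(-7 - 94 - 1*8836 - 1*(-830584))/(-1 + 8836) = -612*(-7 - 94 - 8836 + 830584)/8835 = -612*821647/8835 = -34*4929882/2945 = -167615988/2945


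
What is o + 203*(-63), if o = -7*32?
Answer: -13013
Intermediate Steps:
o = -224
o + 203*(-63) = -224 + 203*(-63) = -224 - 12789 = -13013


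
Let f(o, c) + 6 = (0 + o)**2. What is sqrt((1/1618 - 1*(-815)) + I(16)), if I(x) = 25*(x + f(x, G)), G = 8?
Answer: sqrt(19542804278)/1618 ≈ 86.400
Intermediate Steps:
f(o, c) = -6 + o**2 (f(o, c) = -6 + (0 + o)**2 = -6 + o**2)
I(x) = -150 + 25*x + 25*x**2 (I(x) = 25*(x + (-6 + x**2)) = 25*(-6 + x + x**2) = -150 + 25*x + 25*x**2)
sqrt((1/1618 - 1*(-815)) + I(16)) = sqrt((1/1618 - 1*(-815)) + (-150 + 25*16 + 25*16**2)) = sqrt((1/1618 + 815) + (-150 + 400 + 25*256)) = sqrt(1318671/1618 + (-150 + 400 + 6400)) = sqrt(1318671/1618 + 6650) = sqrt(12078371/1618) = sqrt(19542804278)/1618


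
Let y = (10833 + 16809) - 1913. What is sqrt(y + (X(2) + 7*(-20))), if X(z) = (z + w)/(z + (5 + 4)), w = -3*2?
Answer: 45*sqrt(1529)/11 ≈ 159.96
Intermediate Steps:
w = -6
X(z) = (-6 + z)/(9 + z) (X(z) = (z - 6)/(z + (5 + 4)) = (-6 + z)/(z + 9) = (-6 + z)/(9 + z))
y = 25729 (y = 27642 - 1913 = 25729)
sqrt(y + (X(2) + 7*(-20))) = sqrt(25729 + ((-6 + 2)/(9 + 2) + 7*(-20))) = sqrt(25729 + (-4/11 - 140)) = sqrt(25729 - 1544/11) = sqrt(281475/11) = 45*sqrt(1529)/11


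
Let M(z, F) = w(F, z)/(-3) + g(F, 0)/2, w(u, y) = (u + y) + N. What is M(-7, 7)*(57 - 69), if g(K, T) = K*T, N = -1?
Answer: -4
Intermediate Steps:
w(u, y) = -1 + u + y (w(u, y) = (u + y) - 1 = -1 + u + y)
M(z, F) = 1/3 - F/3 - z/3 (M(z, F) = (-1 + F + z)/(-3) + (F*0)/2 = (-1 + F + z)*(-1/3) + 0*(1/2) = (1/3 - F/3 - z/3) + 0 = 1/3 - F/3 - z/3)
M(-7, 7)*(57 - 69) = (1/3 - 1/3*7 - 1/3*(-7))*(57 - 69) = (1/3 - 7/3 + 7/3)*(-12) = (1/3)*(-12) = -4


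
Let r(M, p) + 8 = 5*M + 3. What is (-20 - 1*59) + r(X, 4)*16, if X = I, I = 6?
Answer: 321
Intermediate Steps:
X = 6
r(M, p) = -5 + 5*M (r(M, p) = -8 + (5*M + 3) = -8 + (3 + 5*M) = -5 + 5*M)
(-20 - 1*59) + r(X, 4)*16 = (-20 - 1*59) + (-5 + 5*6)*16 = (-20 - 59) + (-5 + 30)*16 = -79 + 25*16 = -79 + 400 = 321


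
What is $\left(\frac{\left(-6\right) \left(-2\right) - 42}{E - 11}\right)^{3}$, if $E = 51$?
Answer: $- \frac{27}{64} \approx -0.42188$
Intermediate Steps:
$\left(\frac{\left(-6\right) \left(-2\right) - 42}{E - 11}\right)^{3} = \left(\frac{\left(-6\right) \left(-2\right) - 42}{51 - 11}\right)^{3} = \left(\frac{12 - 42}{40}\right)^{3} = \left(\left(-30\right) \frac{1}{40}\right)^{3} = \left(- \frac{3}{4}\right)^{3} = - \frac{27}{64}$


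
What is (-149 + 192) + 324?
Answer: 367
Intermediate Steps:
(-149 + 192) + 324 = 43 + 324 = 367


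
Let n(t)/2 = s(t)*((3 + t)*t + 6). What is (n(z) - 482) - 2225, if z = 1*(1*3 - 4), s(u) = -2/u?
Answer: -2691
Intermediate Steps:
z = -1 (z = 1*(3 - 4) = 1*(-1) = -1)
n(t) = -4*(6 + t*(3 + t))/t (n(t) = 2*((-2/t)*((3 + t)*t + 6)) = 2*((-2/t)*(t*(3 + t) + 6)) = 2*((-2/t)*(6 + t*(3 + t))) = 2*(-2*(6 + t*(3 + t))/t) = -4*(6 + t*(3 + t))/t)
(n(z) - 482) - 2225 = ((-12 - 24/(-1) - 4*(-1)) - 482) - 2225 = ((-12 - 24*(-1) + 4) - 482) - 2225 = ((-12 + 24 + 4) - 482) - 2225 = (16 - 482) - 2225 = -466 - 2225 = -2691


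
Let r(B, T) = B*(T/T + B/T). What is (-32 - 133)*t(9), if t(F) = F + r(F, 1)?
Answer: -16335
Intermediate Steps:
r(B, T) = B*(1 + B/T)
t(F) = F + F*(1 + F) (t(F) = F + F*(F + 1)/1 = F + F*1*(1 + F) = F + F*(1 + F))
(-32 - 133)*t(9) = (-32 - 133)*(9*(2 + 9)) = -1485*11 = -165*99 = -16335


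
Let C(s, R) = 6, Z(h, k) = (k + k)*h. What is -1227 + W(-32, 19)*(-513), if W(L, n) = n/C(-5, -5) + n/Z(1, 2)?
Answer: -21153/4 ≈ -5288.3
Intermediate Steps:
Z(h, k) = 2*h*k (Z(h, k) = (2*k)*h = 2*h*k)
W(L, n) = 5*n/12 (W(L, n) = n/6 + n/((2*1*2)) = n*(⅙) + n/4 = n/6 + n*(¼) = n/6 + n/4 = 5*n/12)
-1227 + W(-32, 19)*(-513) = -1227 + ((5/12)*19)*(-513) = -1227 + (95/12)*(-513) = -1227 - 16245/4 = -21153/4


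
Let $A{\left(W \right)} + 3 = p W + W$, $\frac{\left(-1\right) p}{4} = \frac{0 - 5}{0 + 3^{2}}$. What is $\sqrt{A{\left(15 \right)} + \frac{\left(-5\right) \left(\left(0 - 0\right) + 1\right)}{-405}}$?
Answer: $\frac{\sqrt{3673}}{9} \approx 6.7339$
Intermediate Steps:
$p = \frac{20}{9}$ ($p = - 4 \frac{0 - 5}{0 + 3^{2}} = - 4 \left(- \frac{5}{0 + 9}\right) = - 4 \left(- \frac{5}{9}\right) = - 4 \left(\left(-5\right) \frac{1}{9}\right) = \left(-4\right) \left(- \frac{5}{9}\right) = \frac{20}{9} \approx 2.2222$)
$A{\left(W \right)} = -3 + \frac{29 W}{9}$ ($A{\left(W \right)} = -3 + \left(\frac{20 W}{9} + W\right) = -3 + \frac{29 W}{9}$)
$\sqrt{A{\left(15 \right)} + \frac{\left(-5\right) \left(\left(0 - 0\right) + 1\right)}{-405}} = \sqrt{\left(-3 + \frac{29}{9} \cdot 15\right) + \frac{\left(-5\right) \left(\left(0 - 0\right) + 1\right)}{-405}} = \sqrt{\left(-3 + \frac{145}{3}\right) + - 5 \left(\left(0 + 0\right) + 1\right) \left(- \frac{1}{405}\right)} = \sqrt{\frac{136}{3} + - 5 \left(0 + 1\right) \left(- \frac{1}{405}\right)} = \sqrt{\frac{136}{3} + \left(-5\right) 1 \left(- \frac{1}{405}\right)} = \sqrt{\frac{136}{3} - - \frac{1}{81}} = \sqrt{\frac{136}{3} + \frac{1}{81}} = \sqrt{\frac{3673}{81}} = \frac{\sqrt{3673}}{9}$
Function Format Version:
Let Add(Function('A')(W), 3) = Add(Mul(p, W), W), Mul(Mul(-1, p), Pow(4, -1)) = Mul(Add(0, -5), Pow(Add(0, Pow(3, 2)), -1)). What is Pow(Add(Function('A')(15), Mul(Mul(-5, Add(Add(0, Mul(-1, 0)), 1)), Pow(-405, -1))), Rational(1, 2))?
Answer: Mul(Rational(1, 9), Pow(3673, Rational(1, 2))) ≈ 6.7339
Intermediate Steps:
p = Rational(20, 9) (p = Mul(-4, Mul(Add(0, -5), Pow(Add(0, Pow(3, 2)), -1))) = Mul(-4, Mul(-5, Pow(Add(0, 9), -1))) = Mul(-4, Mul(-5, Pow(9, -1))) = Mul(-4, Mul(-5, Rational(1, 9))) = Mul(-4, Rational(-5, 9)) = Rational(20, 9) ≈ 2.2222)
Function('A')(W) = Add(-3, Mul(Rational(29, 9), W)) (Function('A')(W) = Add(-3, Add(Mul(Rational(20, 9), W), W)) = Add(-3, Mul(Rational(29, 9), W)))
Pow(Add(Function('A')(15), Mul(Mul(-5, Add(Add(0, Mul(-1, 0)), 1)), Pow(-405, -1))), Rational(1, 2)) = Pow(Add(Add(-3, Mul(Rational(29, 9), 15)), Mul(Mul(-5, Add(Add(0, Mul(-1, 0)), 1)), Pow(-405, -1))), Rational(1, 2)) = Pow(Add(Add(-3, Rational(145, 3)), Mul(Mul(-5, Add(Add(0, 0), 1)), Rational(-1, 405))), Rational(1, 2)) = Pow(Add(Rational(136, 3), Mul(Mul(-5, Add(0, 1)), Rational(-1, 405))), Rational(1, 2)) = Pow(Add(Rational(136, 3), Mul(Mul(-5, 1), Rational(-1, 405))), Rational(1, 2)) = Pow(Add(Rational(136, 3), Mul(-5, Rational(-1, 405))), Rational(1, 2)) = Pow(Add(Rational(136, 3), Rational(1, 81)), Rational(1, 2)) = Pow(Rational(3673, 81), Rational(1, 2)) = Mul(Rational(1, 9), Pow(3673, Rational(1, 2)))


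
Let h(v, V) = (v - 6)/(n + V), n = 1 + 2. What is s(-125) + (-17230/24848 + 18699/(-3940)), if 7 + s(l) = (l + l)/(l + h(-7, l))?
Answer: -1946255333713/186464920680 ≈ -10.438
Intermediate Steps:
n = 3
h(v, V) = (-6 + v)/(3 + V) (h(v, V) = (v - 6)/(3 + V) = (-6 + v)/(3 + V))
s(l) = -7 + 2*l/(l - 13/(3 + l)) (s(l) = -7 + (l + l)/(l + (-6 - 7)/(3 + l)) = -7 + (2*l)/(l - 13/(3 + l)) = -7 + 2*l/(l - 13/(3 + l)))
s(-125) + (-17230/24848 + 18699/(-3940)) = (91 - 5*(-125)*(3 - 125))/(-13 - 125*(3 - 125)) + (-17230/24848 + 18699/(-3940)) = (91 - 5*(-125)*(-122))/(-13 - 125*(-122)) + (-17230*1/24848 + 18699*(-1/3940)) = (91 - 76250)/(-13 + 15250) + (-8615/12424 - 18699/3940) = -76159/15237 - 66564869/12237640 = -1946255333713/186464920680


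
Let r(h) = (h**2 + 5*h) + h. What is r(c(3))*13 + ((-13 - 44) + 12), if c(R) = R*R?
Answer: 1710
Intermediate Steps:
c(R) = R**2
r(h) = h**2 + 6*h
r(c(3))*13 + ((-13 - 44) + 12) = (3**2*(6 + 3**2))*13 + ((-13 - 44) + 12) = (9*(6 + 9))*13 + (-57 + 12) = (9*15)*13 - 45 = 135*13 - 45 = 1755 - 45 = 1710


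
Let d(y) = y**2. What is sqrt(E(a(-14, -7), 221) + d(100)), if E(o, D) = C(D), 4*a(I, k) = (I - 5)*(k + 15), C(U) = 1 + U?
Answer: sqrt(10222) ≈ 101.10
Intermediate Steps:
a(I, k) = (-5 + I)*(15 + k)/4 (a(I, k) = ((I - 5)*(k + 15))/4 = ((-5 + I)*(15 + k))/4 = (-5 + I)*(15 + k)/4)
E(o, D) = 1 + D
sqrt(E(a(-14, -7), 221) + d(100)) = sqrt((1 + 221) + 100**2) = sqrt(222 + 10000) = sqrt(10222)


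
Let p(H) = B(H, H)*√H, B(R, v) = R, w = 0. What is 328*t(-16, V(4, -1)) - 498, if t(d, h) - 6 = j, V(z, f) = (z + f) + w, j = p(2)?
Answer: 1470 + 656*√2 ≈ 2397.7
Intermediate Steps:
p(H) = H^(3/2) (p(H) = H*√H = H^(3/2))
j = 2*√2 (j = 2^(3/2) = 2*√2 ≈ 2.8284)
V(z, f) = f + z (V(z, f) = (z + f) + 0 = (f + z) + 0 = f + z)
t(d, h) = 6 + 2*√2
328*t(-16, V(4, -1)) - 498 = 328*(6 + 2*√2) - 498 = (1968 + 656*√2) - 498 = 1470 + 656*√2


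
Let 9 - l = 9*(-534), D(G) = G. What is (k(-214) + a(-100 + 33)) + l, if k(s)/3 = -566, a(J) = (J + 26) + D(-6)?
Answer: 3070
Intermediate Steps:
a(J) = 20 + J (a(J) = (J + 26) - 6 = (26 + J) - 6 = 20 + J)
l = 4815 (l = 9 - 9*(-534) = 9 - 1*(-4806) = 9 + 4806 = 4815)
k(s) = -1698 (k(s) = 3*(-566) = -1698)
(k(-214) + a(-100 + 33)) + l = (-1698 + (20 + (-100 + 33))) + 4815 = (-1698 + (20 - 67)) + 4815 = (-1698 - 47) + 4815 = -1745 + 4815 = 3070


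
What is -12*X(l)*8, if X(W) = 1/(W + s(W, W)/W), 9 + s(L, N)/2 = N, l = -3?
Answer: -96/5 ≈ -19.200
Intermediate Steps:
s(L, N) = -18 + 2*N
X(W) = 1/(W + (-18 + 2*W)/W)
-12*X(l)*8 = -(-36)/(-18 + (-3)**2 + 2*(-3))*8 = -(-36)/(-18 + 9 - 6)*8 = -(-36)/(-15)*8 = -(-36)*(-1)/15*8 = -12*1/5*8 = -12/5*8 = -96/5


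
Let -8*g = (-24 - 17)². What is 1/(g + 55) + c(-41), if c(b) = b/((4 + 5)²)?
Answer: -51529/100521 ≈ -0.51262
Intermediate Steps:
g = -1681/8 (g = -(-24 - 17)²/8 = -⅛*(-41)² = -⅛*1681 = -1681/8 ≈ -210.13)
c(b) = b/81 (c(b) = b/(9²) = b/81)
1/(g + 55) + c(-41) = 1/(-1681/8 + 55) + (1/81)*(-41) = 1/(-1241/8) - 41/81 = -8/1241 - 41/81 = -51529/100521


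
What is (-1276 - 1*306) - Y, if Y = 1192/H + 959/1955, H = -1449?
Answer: -194806127/123165 ≈ -1581.7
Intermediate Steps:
Y = -40903/123165 (Y = 1192/(-1449) + 959/1955 = 1192*(-1/1449) + 959*(1/1955) = -1192/1449 + 959/1955 = -40903/123165 ≈ -0.33210)
(-1276 - 1*306) - Y = (-1276 - 1*306) - 1*(-40903/123165) = (-1276 - 306) + 40903/123165 = -1582 + 40903/123165 = -194806127/123165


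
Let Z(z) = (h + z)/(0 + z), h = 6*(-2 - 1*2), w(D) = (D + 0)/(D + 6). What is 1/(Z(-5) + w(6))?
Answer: 10/63 ≈ 0.15873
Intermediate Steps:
w(D) = D/(6 + D)
h = -24 (h = 6*(-2 - 2) = 6*(-4) = -24)
Z(z) = (-24 + z)/z (Z(z) = (-24 + z)/(0 + z) = (-24 + z)/z)
1/(Z(-5) + w(6)) = 1/((-24 - 5)/(-5) + 6/(6 + 6)) = 1/(-⅕*(-29) + 6/12) = 1/(29/5 + 6*(1/12)) = 1/(29/5 + ½) = 1/(63/10) = 10/63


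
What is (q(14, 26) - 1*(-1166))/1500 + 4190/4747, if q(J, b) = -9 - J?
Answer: 3903607/2373500 ≈ 1.6447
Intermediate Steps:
(q(14, 26) - 1*(-1166))/1500 + 4190/4747 = ((-9 - 1*14) - 1*(-1166))/1500 + 4190/4747 = ((-9 - 14) + 1166)*(1/1500) + 4190*(1/4747) = (-23 + 1166)*(1/1500) + 4190/4747 = 1143*(1/1500) + 4190/4747 = 381/500 + 4190/4747 = 3903607/2373500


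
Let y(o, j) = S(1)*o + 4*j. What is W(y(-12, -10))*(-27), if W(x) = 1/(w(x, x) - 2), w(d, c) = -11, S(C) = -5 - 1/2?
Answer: 27/13 ≈ 2.0769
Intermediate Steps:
S(C) = -11/2 (S(C) = -5 - 1/2 = -5 - 1*½ = -5 - ½ = -11/2)
y(o, j) = 4*j - 11*o/2 (y(o, j) = -11*o/2 + 4*j = 4*j - 11*o/2)
W(x) = -1/13 (W(x) = 1/(-11 - 2) = 1/(-13) = -1/13)
W(y(-12, -10))*(-27) = -1/13*(-27) = 27/13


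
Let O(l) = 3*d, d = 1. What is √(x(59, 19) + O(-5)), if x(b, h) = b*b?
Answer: 2*√871 ≈ 59.025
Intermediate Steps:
x(b, h) = b²
O(l) = 3 (O(l) = 3*1 = 3)
√(x(59, 19) + O(-5)) = √(59² + 3) = √(3481 + 3) = √3484 = 2*√871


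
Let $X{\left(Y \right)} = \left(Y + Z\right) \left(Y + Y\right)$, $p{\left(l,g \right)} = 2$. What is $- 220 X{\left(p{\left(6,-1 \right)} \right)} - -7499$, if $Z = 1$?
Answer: $4859$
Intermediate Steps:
$X{\left(Y \right)} = 2 Y \left(1 + Y\right)$ ($X{\left(Y \right)} = \left(Y + 1\right) \left(Y + Y\right) = \left(1 + Y\right) 2 Y = 2 Y \left(1 + Y\right)$)
$- 220 X{\left(p{\left(6,-1 \right)} \right)} - -7499 = - 220 \cdot 2 \cdot 2 \left(1 + 2\right) - -7499 = - 220 \cdot 2 \cdot 2 \cdot 3 + 7499 = \left(-220\right) 12 + 7499 = -2640 + 7499 = 4859$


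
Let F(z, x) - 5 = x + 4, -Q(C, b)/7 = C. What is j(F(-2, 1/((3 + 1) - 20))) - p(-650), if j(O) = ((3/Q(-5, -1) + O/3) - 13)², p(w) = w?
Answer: 2113149481/2822400 ≈ 748.71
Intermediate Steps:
Q(C, b) = -7*C
F(z, x) = 9 + x (F(z, x) = 5 + (x + 4) = 5 + (4 + x) = 9 + x)
j(O) = (-452/35 + O/3)² (j(O) = ((3/((-7*(-5))) + O/3) - 13)² = ((3/35 + O*(⅓)) - 13)² = ((3*(1/35) + O/3) - 13)² = ((3/35 + O/3) - 13)² = (-452/35 + O/3)²)
j(F(-2, 1/((3 + 1) - 20))) - p(-650) = (-1356 + 35*(9 + 1/((3 + 1) - 20)))²/11025 - 1*(-650) = (-1356 + 35*(9 + 1/(4 - 20)))²/11025 + 650 = (-1356 + 35*(9 + 1/(-16)))²/11025 + 650 = (-1356 + 35*(9 - 1/16))²/11025 + 650 = (-1356 + 35*(143/16))²/11025 + 650 = (-1356 + 5005/16)²/11025 + 650 = (-16691/16)²/11025 + 650 = (1/11025)*(278589481/256) + 650 = 278589481/2822400 + 650 = 2113149481/2822400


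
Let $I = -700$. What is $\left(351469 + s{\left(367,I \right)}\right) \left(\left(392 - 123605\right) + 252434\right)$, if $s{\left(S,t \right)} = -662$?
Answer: $45331631347$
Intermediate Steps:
$\left(351469 + s{\left(367,I \right)}\right) \left(\left(392 - 123605\right) + 252434\right) = \left(351469 - 662\right) \left(\left(392 - 123605\right) + 252434\right) = 350807 \left(-123213 + 252434\right) = 350807 \cdot 129221 = 45331631347$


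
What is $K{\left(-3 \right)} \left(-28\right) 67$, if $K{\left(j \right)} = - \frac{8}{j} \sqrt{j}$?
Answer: $- \frac{15008 i \sqrt{3}}{3} \approx - 8664.9 i$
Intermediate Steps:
$K{\left(j \right)} = - \frac{8}{\sqrt{j}}$
$K{\left(-3 \right)} \left(-28\right) 67 = - \frac{8}{i \sqrt{3}} \left(-28\right) 67 = - 8 \left(- \frac{i \sqrt{3}}{3}\right) \left(-28\right) 67 = \frac{8 i \sqrt{3}}{3} \left(-28\right) 67 = - \frac{224 i \sqrt{3}}{3} \cdot 67 = - \frac{15008 i \sqrt{3}}{3}$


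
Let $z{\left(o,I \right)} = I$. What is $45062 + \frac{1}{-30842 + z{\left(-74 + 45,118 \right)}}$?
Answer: $\frac{1384484887}{30724} \approx 45062.0$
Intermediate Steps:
$45062 + \frac{1}{-30842 + z{\left(-74 + 45,118 \right)}} = 45062 + \frac{1}{-30842 + 118} = 45062 + \frac{1}{-30724} = 45062 - \frac{1}{30724} = \frac{1384484887}{30724}$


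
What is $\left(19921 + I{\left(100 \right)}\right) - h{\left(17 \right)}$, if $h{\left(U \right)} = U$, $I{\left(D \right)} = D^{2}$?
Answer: $29904$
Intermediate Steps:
$\left(19921 + I{\left(100 \right)}\right) - h{\left(17 \right)} = \left(19921 + 100^{2}\right) - 17 = \left(19921 + 10000\right) - 17 = 29921 - 17 = 29904$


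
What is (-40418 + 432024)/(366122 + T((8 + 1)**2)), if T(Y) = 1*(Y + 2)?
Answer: 391606/366205 ≈ 1.0694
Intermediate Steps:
T(Y) = 2 + Y (T(Y) = 1*(2 + Y) = 2 + Y)
(-40418 + 432024)/(366122 + T((8 + 1)**2)) = (-40418 + 432024)/(366122 + (2 + (8 + 1)**2)) = 391606/(366122 + (2 + 9**2)) = 391606/(366122 + (2 + 81)) = 391606/(366122 + 83) = 391606/366205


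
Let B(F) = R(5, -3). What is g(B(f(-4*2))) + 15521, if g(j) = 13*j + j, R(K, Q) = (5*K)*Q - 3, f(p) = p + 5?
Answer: 14429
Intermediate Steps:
f(p) = 5 + p
R(K, Q) = -3 + 5*K*Q (R(K, Q) = 5*K*Q - 3 = -3 + 5*K*Q)
B(F) = -78 (B(F) = -3 + 5*5*(-3) = -3 - 75 = -78)
g(j) = 14*j
g(B(f(-4*2))) + 15521 = 14*(-78) + 15521 = -1092 + 15521 = 14429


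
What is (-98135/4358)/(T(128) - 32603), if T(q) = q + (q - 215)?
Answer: 98135/141905196 ≈ 0.00069155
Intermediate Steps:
T(q) = -215 + 2*q (T(q) = q + (-215 + q) = -215 + 2*q)
(-98135/4358)/(T(128) - 32603) = (-98135/4358)/((-215 + 2*128) - 32603) = (-98135*1/4358)/((-215 + 256) - 32603) = -98135/(4358*(41 - 32603)) = -98135/4358/(-32562) = -98135/4358*(-1/32562) = 98135/141905196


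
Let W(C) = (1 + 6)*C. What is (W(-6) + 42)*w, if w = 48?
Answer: 0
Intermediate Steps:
W(C) = 7*C
(W(-6) + 42)*w = (7*(-6) + 42)*48 = (-42 + 42)*48 = 0*48 = 0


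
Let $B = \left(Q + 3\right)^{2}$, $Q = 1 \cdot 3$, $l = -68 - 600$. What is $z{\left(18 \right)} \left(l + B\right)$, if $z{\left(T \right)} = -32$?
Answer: $20224$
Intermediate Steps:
$l = -668$ ($l = -68 - 600 = -668$)
$Q = 3$
$B = 36$ ($B = \left(3 + 3\right)^{2} = 6^{2} = 36$)
$z{\left(18 \right)} \left(l + B\right) = - 32 \left(-668 + 36\right) = \left(-32\right) \left(-632\right) = 20224$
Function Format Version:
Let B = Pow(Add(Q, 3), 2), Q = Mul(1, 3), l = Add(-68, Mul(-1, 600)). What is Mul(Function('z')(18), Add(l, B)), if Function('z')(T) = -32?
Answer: 20224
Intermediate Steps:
l = -668 (l = Add(-68, -600) = -668)
Q = 3
B = 36 (B = Pow(Add(3, 3), 2) = Pow(6, 2) = 36)
Mul(Function('z')(18), Add(l, B)) = Mul(-32, Add(-668, 36)) = Mul(-32, -632) = 20224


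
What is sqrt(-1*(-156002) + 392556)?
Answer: sqrt(548558) ≈ 740.65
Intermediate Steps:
sqrt(-1*(-156002) + 392556) = sqrt(156002 + 392556) = sqrt(548558)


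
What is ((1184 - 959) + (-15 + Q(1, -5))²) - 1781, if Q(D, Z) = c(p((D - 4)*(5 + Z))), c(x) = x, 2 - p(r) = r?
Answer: -1387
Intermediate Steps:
p(r) = 2 - r
Q(D, Z) = 2 - (-4 + D)*(5 + Z) (Q(D, Z) = 2 - (D - 4)*(5 + Z) = 2 - (-4 + D)*(5 + Z))
((1184 - 959) + (-15 + Q(1, -5))²) - 1781 = ((1184 - 959) + (-15 + (22 - 5*1 + 4*(-5) - 1*1*(-5)))²) - 1781 = (225 + (-15 + (22 - 5 - 20 + 5))²) - 1781 = (225 + (-15 + 2)²) - 1781 = (225 + (-13)²) - 1781 = (225 + 169) - 1781 = 394 - 1781 = -1387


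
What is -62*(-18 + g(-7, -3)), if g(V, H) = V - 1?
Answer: 1612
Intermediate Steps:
g(V, H) = -1 + V
-62*(-18 + g(-7, -3)) = -62*(-18 + (-1 - 7)) = -62*(-18 - 8) = -62*(-26) = 1612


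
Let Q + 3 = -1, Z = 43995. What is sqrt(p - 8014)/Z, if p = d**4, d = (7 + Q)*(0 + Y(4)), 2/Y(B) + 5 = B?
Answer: I*sqrt(6718)/43995 ≈ 0.001863*I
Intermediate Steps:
Q = -4 (Q = -3 - 1 = -4)
Y(B) = 2/(-5 + B)
d = -6 (d = (7 - 4)*(0 + 2/(-5 + 4)) = 3*(0 + 2/(-1)) = 3*(0 + 2*(-1)) = 3*(0 - 2) = 3*(-2) = -6)
p = 1296 (p = (-6)**4 = 1296)
sqrt(p - 8014)/Z = sqrt(1296 - 8014)/43995 = sqrt(-6718)*(1/43995) = (I*sqrt(6718))*(1/43995) = I*sqrt(6718)/43995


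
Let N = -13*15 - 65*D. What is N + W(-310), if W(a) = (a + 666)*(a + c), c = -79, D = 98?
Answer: -145049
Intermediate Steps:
N = -6565 (N = -13*15 - 65*98 = -195 - 6370 = -6565)
W(a) = (-79 + a)*(666 + a) (W(a) = (a + 666)*(a - 79) = (666 + a)*(-79 + a) = (-79 + a)*(666 + a))
N + W(-310) = -6565 + (-52614 + (-310)² + 587*(-310)) = -6565 + (-52614 + 96100 - 181970) = -6565 - 138484 = -145049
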